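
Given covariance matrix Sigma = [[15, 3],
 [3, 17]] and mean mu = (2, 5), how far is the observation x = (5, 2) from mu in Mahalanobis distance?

Step 1 — centre the observation: (x - mu) = (3, -3).

Step 2 — invert Sigma. det(Sigma) = 15·17 - (3)² = 246.
  Sigma^{-1} = (1/det) · [[d, -b], [-b, a]] = [[0.0691, -0.0122],
 [-0.0122, 0.061]].

Step 3 — form the quadratic (x - mu)^T · Sigma^{-1} · (x - mu):
  Sigma^{-1} · (x - mu) = (0.2439, -0.2195).
  (x - mu)^T · [Sigma^{-1} · (x - mu)] = (3)·(0.2439) + (-3)·(-0.2195) = 1.3902.

Step 4 — take square root: d = √(1.3902) ≈ 1.1791.

d(x, mu) = √(1.3902) ≈ 1.1791


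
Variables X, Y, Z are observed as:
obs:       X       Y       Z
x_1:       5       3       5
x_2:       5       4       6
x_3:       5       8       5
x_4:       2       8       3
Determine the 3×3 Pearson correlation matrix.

Step 1 — column means:
  mean(X) = (5 + 5 + 5 + 2) / 4 = 17/4 = 4.25
  mean(Y) = (3 + 4 + 8 + 8) / 4 = 23/4 = 5.75
  mean(Z) = (5 + 6 + 5 + 3) / 4 = 19/4 = 4.75

Step 2 — sample variances and covariances s[i,j] = (1/(n-1)) · Σ_k (x_{k,i} - mean_i) · (x_{k,j} - mean_j), with n-1 = 3:
  s[X,X] = ((0.75)·(0.75) + (0.75)·(0.75) + (0.75)·(0.75) + (-2.25)·(-2.25)) / 3 = 6.75/3 = 2.25
  s[X,Y] = ((0.75)·(-2.75) + (0.75)·(-1.75) + (0.75)·(2.25) + (-2.25)·(2.25)) / 3 = -6.75/3 = -2.25
  s[X,Z] = ((0.75)·(0.25) + (0.75)·(1.25) + (0.75)·(0.25) + (-2.25)·(-1.75)) / 3 = 5.25/3 = 1.75
  s[Y,Y] = ((-2.75)·(-2.75) + (-1.75)·(-1.75) + (2.25)·(2.25) + (2.25)·(2.25)) / 3 = 20.75/3 = 6.9167
  s[Y,Z] = ((-2.75)·(0.25) + (-1.75)·(1.25) + (2.25)·(0.25) + (2.25)·(-1.75)) / 3 = -6.25/3 = -2.0833
  s[Z,Z] = ((0.25)·(0.25) + (1.25)·(1.25) + (0.25)·(0.25) + (-1.75)·(-1.75)) / 3 = 4.75/3 = 1.5833
  Sample standard deviations s_i = √(s[i,i]):
  s(X) = √(2.25) = 1.5
  s(Y) = √(6.9167) = 2.63
  s(Z) = √(1.5833) = 1.2583

Step 3 — r_{ij} = s_{ij} / (s_i · s_j):
  r[X,X] = 1 (diagonal).
  r[X,Y] = -2.25 / (1.5 · 2.63) = -2.25 / 3.9449 = -0.5704
  r[X,Z] = 1.75 / (1.5 · 1.2583) = 1.75 / 1.8875 = 0.9272
  r[Y,Y] = 1 (diagonal).
  r[Y,Z] = -2.0833 / (2.63 · 1.2583) = -2.0833 / 3.3093 = -0.6295
  r[Z,Z] = 1 (diagonal).

R is symmetric with unit diagonal. Assembling:

R = [[1, -0.5704, 0.9272],
 [-0.5704, 1, -0.6295],
 [0.9272, -0.6295, 1]]


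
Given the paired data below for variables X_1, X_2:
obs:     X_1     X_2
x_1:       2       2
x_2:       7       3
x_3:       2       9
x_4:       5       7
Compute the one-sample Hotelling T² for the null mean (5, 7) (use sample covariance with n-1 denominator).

Step 1 — sample mean vector:
  mean(X_1) = (2 + 7 + 2 + 5) / 4 = 16/4 = 4
  mean(X_2) = (2 + 3 + 9 + 7) / 4 = 21/4 = 5.25
  x̄ = (4, 5.25),  deviation x̄ - mu_0 = (4, 5.25) - (5, 7) = (-1, -1.75).

Step 2 — sample covariance matrix, S[i,j] = (1/(n-1)) · Σ_k (x_{k,i} - mean_i) · (x_{k,j} - mean_j), divisor n-1 = 3:
  S[X_1,X_1] = ((-2)·(-2) + (3)·(3) + (-2)·(-2) + (1)·(1)) / 3 = 18/3 = 6
  S[X_1,X_2] = ((-2)·(-3.25) + (3)·(-2.25) + (-2)·(3.75) + (1)·(1.75)) / 3 = -6/3 = -2
  S[X_2,X_2] = ((-3.25)·(-3.25) + (-2.25)·(-2.25) + (3.75)·(3.75) + (1.75)·(1.75)) / 3 = 32.75/3 = 10.9167
  S = [[6, -2],
 [-2, 10.9167]].

Step 3 — invert S. det(S) = 6·10.9167 - (-2)² = 61.5.
  S^{-1} = (1/det) · [[d, -b], [-b, a]] = [[0.1775, 0.0325],
 [0.0325, 0.0976]].

Step 4 — quadratic form (x̄ - mu_0)^T · S^{-1} · (x̄ - mu_0):
  S^{-1} · (x̄ - mu_0) = (-0.2344, -0.2033),
  (x̄ - mu_0)^T · [...] = (-1)·(-0.2344) + (-1.75)·(-0.2033) = 0.5901.

Step 5 — scale by n: T² = 4 · 0.5901 = 2.3604.

T² ≈ 2.3604


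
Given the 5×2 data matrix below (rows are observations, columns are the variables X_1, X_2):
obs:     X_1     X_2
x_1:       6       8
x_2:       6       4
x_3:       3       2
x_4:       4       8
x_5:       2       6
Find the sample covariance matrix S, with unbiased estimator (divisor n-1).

Step 1 — column means:
  mean(X_1) = (6 + 6 + 3 + 4 + 2) / 5 = 21/5 = 4.2
  mean(X_2) = (8 + 4 + 2 + 8 + 6) / 5 = 28/5 = 5.6

Step 2 — sample covariance S[i,j] = (1/(n-1)) · Σ_k (x_{k,i} - mean_i) · (x_{k,j} - mean_j), with n-1 = 4.
  S[X_1,X_1] = ((1.8)·(1.8) + (1.8)·(1.8) + (-1.2)·(-1.2) + (-0.2)·(-0.2) + (-2.2)·(-2.2)) / 4 = 12.8/4 = 3.2
  S[X_1,X_2] = ((1.8)·(2.4) + (1.8)·(-1.6) + (-1.2)·(-3.6) + (-0.2)·(2.4) + (-2.2)·(0.4)) / 4 = 4.4/4 = 1.1
  S[X_2,X_2] = ((2.4)·(2.4) + (-1.6)·(-1.6) + (-3.6)·(-3.6) + (2.4)·(2.4) + (0.4)·(0.4)) / 4 = 27.2/4 = 6.8

S is symmetric (S[j,i] = S[i,j]). Assembling:

S = [[3.2, 1.1],
 [1.1, 6.8]]


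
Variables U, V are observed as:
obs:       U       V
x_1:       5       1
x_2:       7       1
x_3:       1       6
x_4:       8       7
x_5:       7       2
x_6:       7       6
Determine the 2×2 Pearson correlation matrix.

Step 1 — column means:
  mean(U) = (5 + 7 + 1 + 8 + 7 + 7) / 6 = 35/6 = 5.8333
  mean(V) = (1 + 1 + 6 + 7 + 2 + 6) / 6 = 23/6 = 3.8333

Step 2 — sample variances and covariances s[i,j] = (1/(n-1)) · Σ_k (x_{k,i} - mean_i) · (x_{k,j} - mean_j), with n-1 = 5:
  s[U,U] = ((-0.8333)·(-0.8333) + (1.1667)·(1.1667) + (-4.8333)·(-4.8333) + (2.1667)·(2.1667) + (1.1667)·(1.1667) + (1.1667)·(1.1667)) / 5 = 32.8333/5 = 6.5667
  s[U,V] = ((-0.8333)·(-2.8333) + (1.1667)·(-2.8333) + (-4.8333)·(2.1667) + (2.1667)·(3.1667) + (1.1667)·(-1.8333) + (1.1667)·(2.1667)) / 5 = -4.1667/5 = -0.8333
  s[V,V] = ((-2.8333)·(-2.8333) + (-2.8333)·(-2.8333) + (2.1667)·(2.1667) + (3.1667)·(3.1667) + (-1.8333)·(-1.8333) + (2.1667)·(2.1667)) / 5 = 38.8333/5 = 7.7667
  Sample standard deviations s_i = √(s[i,i]):
  s(U) = √(6.5667) = 2.5626
  s(V) = √(7.7667) = 2.7869

Step 3 — r_{ij} = s_{ij} / (s_i · s_j):
  r[U,U] = 1 (diagonal).
  r[U,V] = -0.8333 / (2.5626 · 2.7869) = -0.8333 / 7.1415 = -0.1167
  r[V,V] = 1 (diagonal).

R is symmetric with unit diagonal. Assembling:

R = [[1, -0.1167],
 [-0.1167, 1]]


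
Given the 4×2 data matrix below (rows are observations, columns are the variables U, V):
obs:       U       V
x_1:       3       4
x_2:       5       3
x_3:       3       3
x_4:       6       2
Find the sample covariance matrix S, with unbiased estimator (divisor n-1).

Step 1 — column means:
  mean(U) = (3 + 5 + 3 + 6) / 4 = 17/4 = 4.25
  mean(V) = (4 + 3 + 3 + 2) / 4 = 12/4 = 3

Step 2 — sample covariance S[i,j] = (1/(n-1)) · Σ_k (x_{k,i} - mean_i) · (x_{k,j} - mean_j), with n-1 = 3.
  S[U,U] = ((-1.25)·(-1.25) + (0.75)·(0.75) + (-1.25)·(-1.25) + (1.75)·(1.75)) / 3 = 6.75/3 = 2.25
  S[U,V] = ((-1.25)·(1) + (0.75)·(0) + (-1.25)·(0) + (1.75)·(-1)) / 3 = -3/3 = -1
  S[V,V] = ((1)·(1) + (0)·(0) + (0)·(0) + (-1)·(-1)) / 3 = 2/3 = 0.6667

S is symmetric (S[j,i] = S[i,j]). Assembling:

S = [[2.25, -1],
 [-1, 0.6667]]


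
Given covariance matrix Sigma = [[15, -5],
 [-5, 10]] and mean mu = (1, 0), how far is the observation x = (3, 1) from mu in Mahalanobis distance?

Step 1 — centre the observation: (x - mu) = (2, 1).

Step 2 — invert Sigma. det(Sigma) = 15·10 - (-5)² = 125.
  Sigma^{-1} = (1/det) · [[d, -b], [-b, a]] = [[0.08, 0.04],
 [0.04, 0.12]].

Step 3 — form the quadratic (x - mu)^T · Sigma^{-1} · (x - mu):
  Sigma^{-1} · (x - mu) = (0.2, 0.2).
  (x - mu)^T · [Sigma^{-1} · (x - mu)] = (2)·(0.2) + (1)·(0.2) = 0.6.

Step 4 — take square root: d = √(0.6) ≈ 0.7746.

d(x, mu) = √(0.6) ≈ 0.7746


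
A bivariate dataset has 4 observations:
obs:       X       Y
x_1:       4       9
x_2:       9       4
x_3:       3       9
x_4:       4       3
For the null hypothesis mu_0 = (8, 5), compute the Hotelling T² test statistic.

Step 1 — sample mean vector:
  mean(X) = (4 + 9 + 3 + 4) / 4 = 20/4 = 5
  mean(Y) = (9 + 4 + 9 + 3) / 4 = 25/4 = 6.25
  x̄ = (5, 6.25),  deviation x̄ - mu_0 = (5, 6.25) - (8, 5) = (-3, 1.25).

Step 2 — sample covariance matrix, S[i,j] = (1/(n-1)) · Σ_k (x_{k,i} - mean_i) · (x_{k,j} - mean_j), divisor n-1 = 3:
  S[X,X] = ((-1)·(-1) + (4)·(4) + (-2)·(-2) + (-1)·(-1)) / 3 = 22/3 = 7.3333
  S[X,Y] = ((-1)·(2.75) + (4)·(-2.25) + (-2)·(2.75) + (-1)·(-3.25)) / 3 = -14/3 = -4.6667
  S[Y,Y] = ((2.75)·(2.75) + (-2.25)·(-2.25) + (2.75)·(2.75) + (-3.25)·(-3.25)) / 3 = 30.75/3 = 10.25
  S = [[7.3333, -4.6667],
 [-4.6667, 10.25]].

Step 3 — invert S. det(S) = 7.3333·10.25 - (-4.6667)² = 53.3889.
  S^{-1} = (1/det) · [[d, -b], [-b, a]] = [[0.192, 0.0874],
 [0.0874, 0.1374]].

Step 4 — quadratic form (x̄ - mu_0)^T · S^{-1} · (x̄ - mu_0):
  S^{-1} · (x̄ - mu_0) = (-0.4667, -0.0905),
  (x̄ - mu_0)^T · [...] = (-3)·(-0.4667) + (1.25)·(-0.0905) = 1.2869.

Step 5 — scale by n: T² = 4 · 1.2869 = 5.1478.

T² ≈ 5.1478


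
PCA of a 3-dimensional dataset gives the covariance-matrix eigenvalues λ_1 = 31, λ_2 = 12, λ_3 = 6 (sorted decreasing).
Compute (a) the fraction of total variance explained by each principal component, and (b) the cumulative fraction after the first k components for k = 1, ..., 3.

Step 1 — total variance = trace(Sigma) = Σ λ_i = 31 + 12 + 6 = 49.

Step 2 — fraction explained by component i = λ_i / Σ λ:
  PC1: 31/49 = 0.6327
  PC2: 12/49 = 0.2449
  PC3: 6/49 = 0.1224

Step 3 — cumulative fraction after k components = (λ_1 + ... + λ_k) / Σ λ:
  k = 1: 31/49 = 0.6327
  k = 2: (31 + 12)/49 = 43/49 = 0.8776
  k = 3: (31 + 12 + 6)/49 = 49/49 = 1

Summary (fraction, with percent):

explained: PC1 0.6327 (63.27%), PC2 0.2449 (24.49%), PC3 0.1224 (12.24%);  cumulative: 0.6327, 0.8776, 1


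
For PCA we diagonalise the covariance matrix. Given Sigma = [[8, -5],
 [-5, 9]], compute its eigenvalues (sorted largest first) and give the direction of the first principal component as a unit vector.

Step 1 — characteristic polynomial of 2×2 Sigma:
  det(Sigma - λI) = λ² - trace · λ + det = 0.
  trace = 8 + 9 = 17, det = 8·9 - (-5)² = 47.
Step 2 — discriminant:
  Δ = trace² - 4·det = 289 - 188 = 101.
Step 3 — eigenvalues:
  λ = (trace ± √Δ)/2 = (17 ± 10.0499)/2,
  λ_1 = 13.5249,  λ_2 = 3.4751.

Step 4 — unit eigenvector for λ_1: solve (Sigma - λ_1 I)v = 0. First row:
  (8 - 13.5249)·v_x + (-5)·v_y = 0, i.e. (-5.5249)·v_x + (-5)·v_y = 0,
  so v ∝ (b, λ_1 - a) = (-5, 5.5249); multiply by -1 so the first entry is positive: u = (5, -5.5249).
  ||u|| = √((5)² + (-5.5249)²) = √(55.5249) ≈ 7.4515,
  v_1 = u/||u|| ≈ (0.671, -0.7415) (||v_1|| = 1).

λ_1 = 13.5249,  λ_2 = 3.4751;  v_1 ≈ (0.671, -0.7415)


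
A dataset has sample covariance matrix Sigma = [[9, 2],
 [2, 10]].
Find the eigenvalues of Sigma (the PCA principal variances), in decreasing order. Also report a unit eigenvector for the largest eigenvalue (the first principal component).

Step 1 — characteristic polynomial of 2×2 Sigma:
  det(Sigma - λI) = λ² - trace · λ + det = 0.
  trace = 9 + 10 = 19, det = 9·10 - (2)² = 86.
Step 2 — discriminant:
  Δ = trace² - 4·det = 361 - 344 = 17.
Step 3 — eigenvalues:
  λ = (trace ± √Δ)/2 = (19 ± 4.1231)/2,
  λ_1 = 11.5616,  λ_2 = 7.4384.

Step 4 — unit eigenvector for λ_1: solve (Sigma - λ_1 I)v = 0. First row:
  (9 - 11.5616)·v_x + (2)·v_y = 0, i.e. (-2.5616)·v_x + (2)·v_y = 0,
  so v ∝ (b, λ_1 - a) = (2, 2.5616) = u.
  ||u|| = √((2)² + (2.5616)²) = √(10.5616) ≈ 3.2499,
  v_1 = u/||u|| ≈ (0.6154, 0.7882) (||v_1|| = 1).

λ_1 = 11.5616,  λ_2 = 7.4384;  v_1 ≈ (0.6154, 0.7882)


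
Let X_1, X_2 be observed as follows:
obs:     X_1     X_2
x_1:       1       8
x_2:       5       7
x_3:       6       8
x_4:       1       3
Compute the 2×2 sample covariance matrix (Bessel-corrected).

Step 1 — column means:
  mean(X_1) = (1 + 5 + 6 + 1) / 4 = 13/4 = 3.25
  mean(X_2) = (8 + 7 + 8 + 3) / 4 = 26/4 = 6.5

Step 2 — sample covariance S[i,j] = (1/(n-1)) · Σ_k (x_{k,i} - mean_i) · (x_{k,j} - mean_j), with n-1 = 3.
  S[X_1,X_1] = ((-2.25)·(-2.25) + (1.75)·(1.75) + (2.75)·(2.75) + (-2.25)·(-2.25)) / 3 = 20.75/3 = 6.9167
  S[X_1,X_2] = ((-2.25)·(1.5) + (1.75)·(0.5) + (2.75)·(1.5) + (-2.25)·(-3.5)) / 3 = 9.5/3 = 3.1667
  S[X_2,X_2] = ((1.5)·(1.5) + (0.5)·(0.5) + (1.5)·(1.5) + (-3.5)·(-3.5)) / 3 = 17/3 = 5.6667

S is symmetric (S[j,i] = S[i,j]). Assembling:

S = [[6.9167, 3.1667],
 [3.1667, 5.6667]]


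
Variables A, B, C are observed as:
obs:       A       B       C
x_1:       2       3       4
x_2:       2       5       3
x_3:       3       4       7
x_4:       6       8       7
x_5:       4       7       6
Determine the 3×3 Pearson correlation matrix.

Step 1 — column means:
  mean(A) = (2 + 2 + 3 + 6 + 4) / 5 = 17/5 = 3.4
  mean(B) = (3 + 5 + 4 + 8 + 7) / 5 = 27/5 = 5.4
  mean(C) = (4 + 3 + 7 + 7 + 6) / 5 = 27/5 = 5.4

Step 2 — sample variances and covariances s[i,j] = (1/(n-1)) · Σ_k (x_{k,i} - mean_i) · (x_{k,j} - mean_j), with n-1 = 4:
  s[A,A] = ((-1.4)·(-1.4) + (-1.4)·(-1.4) + (-0.4)·(-0.4) + (2.6)·(2.6) + (0.6)·(0.6)) / 4 = 11.2/4 = 2.8
  s[A,B] = ((-1.4)·(-2.4) + (-1.4)·(-0.4) + (-0.4)·(-1.4) + (2.6)·(2.6) + (0.6)·(1.6)) / 4 = 12.2/4 = 3.05
  s[A,C] = ((-1.4)·(-1.4) + (-1.4)·(-2.4) + (-0.4)·(1.6) + (2.6)·(1.6) + (0.6)·(0.6)) / 4 = 9.2/4 = 2.3
  s[B,B] = ((-2.4)·(-2.4) + (-0.4)·(-0.4) + (-1.4)·(-1.4) + (2.6)·(2.6) + (1.6)·(1.6)) / 4 = 17.2/4 = 4.3
  s[B,C] = ((-2.4)·(-1.4) + (-0.4)·(-2.4) + (-1.4)·(1.6) + (2.6)·(1.6) + (1.6)·(0.6)) / 4 = 7.2/4 = 1.8
  s[C,C] = ((-1.4)·(-1.4) + (-2.4)·(-2.4) + (1.6)·(1.6) + (1.6)·(1.6) + (0.6)·(0.6)) / 4 = 13.2/4 = 3.3
  Sample standard deviations s_i = √(s[i,i]):
  s(A) = √(2.8) = 1.6733
  s(B) = √(4.3) = 2.0736
  s(C) = √(3.3) = 1.8166

Step 3 — r_{ij} = s_{ij} / (s_i · s_j):
  r[A,A] = 1 (diagonal).
  r[A,B] = 3.05 / (1.6733 · 2.0736) = 3.05 / 3.4699 = 0.879
  r[A,C] = 2.3 / (1.6733 · 1.8166) = 2.3 / 3.0397 = 0.7566
  r[B,B] = 1 (diagonal).
  r[B,C] = 1.8 / (2.0736 · 1.8166) = 1.8 / 3.767 = 0.4778
  r[C,C] = 1 (diagonal).

R is symmetric with unit diagonal. Assembling:

R = [[1, 0.879, 0.7566],
 [0.879, 1, 0.4778],
 [0.7566, 0.4778, 1]]


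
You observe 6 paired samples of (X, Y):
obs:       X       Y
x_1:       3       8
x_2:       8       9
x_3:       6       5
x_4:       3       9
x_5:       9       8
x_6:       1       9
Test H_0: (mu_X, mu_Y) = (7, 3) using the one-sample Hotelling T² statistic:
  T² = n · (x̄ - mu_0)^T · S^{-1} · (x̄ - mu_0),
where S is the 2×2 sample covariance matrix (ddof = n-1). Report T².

Step 1 — sample mean vector:
  mean(X) = (3 + 8 + 6 + 3 + 9 + 1) / 6 = 30/6 = 5
  mean(Y) = (8 + 9 + 5 + 9 + 8 + 9) / 6 = 48/6 = 8
  x̄ = (5, 8),  deviation x̄ - mu_0 = (5, 8) - (7, 3) = (-2, 5).

Step 2 — sample covariance matrix, S[i,j] = (1/(n-1)) · Σ_k (x_{k,i} - mean_i) · (x_{k,j} - mean_j), divisor n-1 = 5:
  S[X,X] = ((-2)·(-2) + (3)·(3) + (1)·(1) + (-2)·(-2) + (4)·(4) + (-4)·(-4)) / 5 = 50/5 = 10
  S[X,Y] = ((-2)·(0) + (3)·(1) + (1)·(-3) + (-2)·(1) + (4)·(0) + (-4)·(1)) / 5 = -6/5 = -1.2
  S[Y,Y] = ((0)·(0) + (1)·(1) + (-3)·(-3) + (1)·(1) + (0)·(0) + (1)·(1)) / 5 = 12/5 = 2.4
  S = [[10, -1.2],
 [-1.2, 2.4]].

Step 3 — invert S. det(S) = 10·2.4 - (-1.2)² = 22.56.
  S^{-1} = (1/det) · [[d, -b], [-b, a]] = [[0.1064, 0.0532],
 [0.0532, 0.4433]].

Step 4 — quadratic form (x̄ - mu_0)^T · S^{-1} · (x̄ - mu_0):
  S^{-1} · (x̄ - mu_0) = (0.0532, 2.1099),
  (x̄ - mu_0)^T · [...] = (-2)·(0.0532) + (5)·(2.1099) = 10.4433.

Step 5 — scale by n: T² = 6 · 10.4433 = 62.6596.

T² ≈ 62.6596


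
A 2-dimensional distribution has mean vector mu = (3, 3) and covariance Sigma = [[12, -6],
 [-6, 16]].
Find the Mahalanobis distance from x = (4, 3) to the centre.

Step 1 — centre the observation: (x - mu) = (1, 0).

Step 2 — invert Sigma. det(Sigma) = 12·16 - (-6)² = 156.
  Sigma^{-1} = (1/det) · [[d, -b], [-b, a]] = [[0.1026, 0.0385],
 [0.0385, 0.0769]].

Step 3 — form the quadratic (x - mu)^T · Sigma^{-1} · (x - mu):
  Sigma^{-1} · (x - mu) = (0.1026, 0.0385).
  (x - mu)^T · [Sigma^{-1} · (x - mu)] = (1)·(0.1026) + (0)·(0.0385) = 0.1026.

Step 4 — take square root: d = √(0.1026) ≈ 0.3203.

d(x, mu) = √(0.1026) ≈ 0.3203


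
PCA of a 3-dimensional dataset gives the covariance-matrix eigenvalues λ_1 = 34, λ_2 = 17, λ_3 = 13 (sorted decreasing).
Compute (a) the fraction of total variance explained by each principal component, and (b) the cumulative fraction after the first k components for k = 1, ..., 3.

Step 1 — total variance = trace(Sigma) = Σ λ_i = 34 + 17 + 13 = 64.

Step 2 — fraction explained by component i = λ_i / Σ λ:
  PC1: 34/64 = 0.5312
  PC2: 17/64 = 0.2656
  PC3: 13/64 = 0.2031

Step 3 — cumulative fraction after k components = (λ_1 + ... + λ_k) / Σ λ:
  k = 1: 34/64 = 0.5312
  k = 2: (34 + 17)/64 = 51/64 = 0.7969
  k = 3: (34 + 17 + 13)/64 = 64/64 = 1

Summary (fraction, with percent):

explained: PC1 0.5312 (53.12%), PC2 0.2656 (26.56%), PC3 0.2031 (20.31%);  cumulative: 0.5312, 0.7969, 1


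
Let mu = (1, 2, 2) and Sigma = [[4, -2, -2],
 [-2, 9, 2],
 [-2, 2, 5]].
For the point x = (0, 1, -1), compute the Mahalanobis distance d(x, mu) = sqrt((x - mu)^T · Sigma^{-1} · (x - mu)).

Step 1 — centre the observation: (x - mu) = (-1, -1, -3).

Step 2 — invert Sigma (cofactor / det for 3×3, or solve directly):
  Sigma^{-1} = [[0.3306, 0.0484, 0.1129],
 [0.0484, 0.129, -0.0323],
 [0.1129, -0.0323, 0.2581]].

Step 3 — form the quadratic (x - mu)^T · Sigma^{-1} · (x - mu):
  Sigma^{-1} · (x - mu) = (-0.7177, -0.0806, -0.8548).
  (x - mu)^T · [Sigma^{-1} · (x - mu)] = (-1)·(-0.7177) + (-1)·(-0.0806) + (-3)·(-0.8548) = 3.3629.

Step 4 — take square root: d = √(3.3629) ≈ 1.8338.

d(x, mu) = √(3.3629) ≈ 1.8338


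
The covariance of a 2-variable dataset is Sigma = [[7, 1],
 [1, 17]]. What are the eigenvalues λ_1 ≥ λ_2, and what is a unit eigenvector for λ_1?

Step 1 — characteristic polynomial of 2×2 Sigma:
  det(Sigma - λI) = λ² - trace · λ + det = 0.
  trace = 7 + 17 = 24, det = 7·17 - (1)² = 118.
Step 2 — discriminant:
  Δ = trace² - 4·det = 576 - 472 = 104.
Step 3 — eigenvalues:
  λ = (trace ± √Δ)/2 = (24 ± 10.198)/2,
  λ_1 = 17.099,  λ_2 = 6.901.

Step 4 — unit eigenvector for λ_1: solve (Sigma - λ_1 I)v = 0. First row:
  (7 - 17.099)·v_x + (1)·v_y = 0, i.e. (-10.099)·v_x + (1)·v_y = 0,
  so v ∝ (b, λ_1 - a) = (1, 10.099) = u.
  ||u|| = √((1)² + (10.099)²) = √(102.9902) ≈ 10.1484,
  v_1 = u/||u|| ≈ (0.0985, 0.9951) (||v_1|| = 1).

λ_1 = 17.099,  λ_2 = 6.901;  v_1 ≈ (0.0985, 0.9951)


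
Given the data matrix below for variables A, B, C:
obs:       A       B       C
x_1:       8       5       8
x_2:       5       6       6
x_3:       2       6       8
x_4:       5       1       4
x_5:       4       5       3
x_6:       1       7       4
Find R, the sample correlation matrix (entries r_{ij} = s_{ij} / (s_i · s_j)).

Step 1 — column means:
  mean(A) = (8 + 5 + 2 + 5 + 4 + 1) / 6 = 25/6 = 4.1667
  mean(B) = (5 + 6 + 6 + 1 + 5 + 7) / 6 = 30/6 = 5
  mean(C) = (8 + 6 + 8 + 4 + 3 + 4) / 6 = 33/6 = 5.5

Step 2 — sample variances and covariances s[i,j] = (1/(n-1)) · Σ_k (x_{k,i} - mean_i) · (x_{k,j} - mean_j), with n-1 = 5:
  s[A,A] = ((3.8333)·(3.8333) + (0.8333)·(0.8333) + (-2.1667)·(-2.1667) + (0.8333)·(0.8333) + (-0.1667)·(-0.1667) + (-3.1667)·(-3.1667)) / 5 = 30.8333/5 = 6.1667
  s[A,B] = ((3.8333)·(0) + (0.8333)·(1) + (-2.1667)·(1) + (0.8333)·(-4) + (-0.1667)·(0) + (-3.1667)·(2)) / 5 = -11/5 = -2.2
  s[A,C] = ((3.8333)·(2.5) + (0.8333)·(0.5) + (-2.1667)·(2.5) + (0.8333)·(-1.5) + (-0.1667)·(-2.5) + (-3.1667)·(-1.5)) / 5 = 8.5/5 = 1.7
  s[B,B] = ((0)·(0) + (1)·(1) + (1)·(1) + (-4)·(-4) + (0)·(0) + (2)·(2)) / 5 = 22/5 = 4.4
  s[B,C] = ((0)·(2.5) + (1)·(0.5) + (1)·(2.5) + (-4)·(-1.5) + (0)·(-2.5) + (2)·(-1.5)) / 5 = 6/5 = 1.2
  s[C,C] = ((2.5)·(2.5) + (0.5)·(0.5) + (2.5)·(2.5) + (-1.5)·(-1.5) + (-2.5)·(-2.5) + (-1.5)·(-1.5)) / 5 = 23.5/5 = 4.7
  Sample standard deviations s_i = √(s[i,i]):
  s(A) = √(6.1667) = 2.4833
  s(B) = √(4.4) = 2.0976
  s(C) = √(4.7) = 2.1679

Step 3 — r_{ij} = s_{ij} / (s_i · s_j):
  r[A,A] = 1 (diagonal).
  r[A,B] = -2.2 / (2.4833 · 2.0976) = -2.2 / 5.209 = -0.4223
  r[A,C] = 1.7 / (2.4833 · 2.1679) = 1.7 / 5.3836 = 0.3158
  r[B,B] = 1 (diagonal).
  r[B,C] = 1.2 / (2.0976 · 2.1679) = 1.2 / 4.5475 = 0.2639
  r[C,C] = 1 (diagonal).

R is symmetric with unit diagonal. Assembling:

R = [[1, -0.4223, 0.3158],
 [-0.4223, 1, 0.2639],
 [0.3158, 0.2639, 1]]


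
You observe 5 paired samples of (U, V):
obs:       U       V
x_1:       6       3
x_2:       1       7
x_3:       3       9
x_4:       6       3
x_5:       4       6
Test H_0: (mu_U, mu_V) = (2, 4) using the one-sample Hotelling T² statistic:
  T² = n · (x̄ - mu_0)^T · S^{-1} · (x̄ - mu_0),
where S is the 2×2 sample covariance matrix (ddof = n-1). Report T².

Step 1 — sample mean vector:
  mean(U) = (6 + 1 + 3 + 6 + 4) / 5 = 20/5 = 4
  mean(V) = (3 + 7 + 9 + 3 + 6) / 5 = 28/5 = 5.6
  x̄ = (4, 5.6),  deviation x̄ - mu_0 = (4, 5.6) - (2, 4) = (2, 1.6).

Step 2 — sample covariance matrix, S[i,j] = (1/(n-1)) · Σ_k (x_{k,i} - mean_i) · (x_{k,j} - mean_j), divisor n-1 = 4:
  S[U,U] = ((2)·(2) + (-3)·(-3) + (-1)·(-1) + (2)·(2) + (0)·(0)) / 4 = 18/4 = 4.5
  S[U,V] = ((2)·(-2.6) + (-3)·(1.4) + (-1)·(3.4) + (2)·(-2.6) + (0)·(0.4)) / 4 = -18/4 = -4.5
  S[V,V] = ((-2.6)·(-2.6) + (1.4)·(1.4) + (3.4)·(3.4) + (-2.6)·(-2.6) + (0.4)·(0.4)) / 4 = 27.2/4 = 6.8
  S = [[4.5, -4.5],
 [-4.5, 6.8]].

Step 3 — invert S. det(S) = 4.5·6.8 - (-4.5)² = 10.35.
  S^{-1} = (1/det) · [[d, -b], [-b, a]] = [[0.657, 0.4348],
 [0.4348, 0.4348]].

Step 4 — quadratic form (x̄ - mu_0)^T · S^{-1} · (x̄ - mu_0):
  S^{-1} · (x̄ - mu_0) = (2.0097, 1.5652),
  (x̄ - mu_0)^T · [...] = (2)·(2.0097) + (1.6)·(1.5652) = 6.5237.

Step 5 — scale by n: T² = 5 · 6.5237 = 32.6184.

T² ≈ 32.6184


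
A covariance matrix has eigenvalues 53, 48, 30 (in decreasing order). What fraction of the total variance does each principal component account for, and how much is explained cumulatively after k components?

Step 1 — total variance = trace(Sigma) = Σ λ_i = 53 + 48 + 30 = 131.

Step 2 — fraction explained by component i = λ_i / Σ λ:
  PC1: 53/131 = 0.4046
  PC2: 48/131 = 0.3664
  PC3: 30/131 = 0.229

Step 3 — cumulative fraction after k components = (λ_1 + ... + λ_k) / Σ λ:
  k = 1: 53/131 = 0.4046
  k = 2: (53 + 48)/131 = 101/131 = 0.771
  k = 3: (53 + 48 + 30)/131 = 131/131 = 1

Summary (fraction, with percent):

explained: PC1 0.4046 (40.46%), PC2 0.3664 (36.64%), PC3 0.229 (22.9%);  cumulative: 0.4046, 0.771, 1


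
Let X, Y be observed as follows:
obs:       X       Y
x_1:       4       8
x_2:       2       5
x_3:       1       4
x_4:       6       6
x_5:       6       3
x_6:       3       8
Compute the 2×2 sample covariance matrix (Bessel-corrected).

Step 1 — column means:
  mean(X) = (4 + 2 + 1 + 6 + 6 + 3) / 6 = 22/6 = 3.6667
  mean(Y) = (8 + 5 + 4 + 6 + 3 + 8) / 6 = 34/6 = 5.6667

Step 2 — sample covariance S[i,j] = (1/(n-1)) · Σ_k (x_{k,i} - mean_i) · (x_{k,j} - mean_j), with n-1 = 5.
  S[X,X] = ((0.3333)·(0.3333) + (-1.6667)·(-1.6667) + (-2.6667)·(-2.6667) + (2.3333)·(2.3333) + (2.3333)·(2.3333) + (-0.6667)·(-0.6667)) / 5 = 21.3333/5 = 4.2667
  S[X,Y] = ((0.3333)·(2.3333) + (-1.6667)·(-0.6667) + (-2.6667)·(-1.6667) + (2.3333)·(0.3333) + (2.3333)·(-2.6667) + (-0.6667)·(2.3333)) / 5 = -0.6667/5 = -0.1333
  S[Y,Y] = ((2.3333)·(2.3333) + (-0.6667)·(-0.6667) + (-1.6667)·(-1.6667) + (0.3333)·(0.3333) + (-2.6667)·(-2.6667) + (2.3333)·(2.3333)) / 5 = 21.3333/5 = 4.2667

S is symmetric (S[j,i] = S[i,j]). Assembling:

S = [[4.2667, -0.1333],
 [-0.1333, 4.2667]]


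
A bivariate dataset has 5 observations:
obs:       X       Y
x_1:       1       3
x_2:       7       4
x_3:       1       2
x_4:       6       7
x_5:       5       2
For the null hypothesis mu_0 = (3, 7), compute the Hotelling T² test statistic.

Step 1 — sample mean vector:
  mean(X) = (1 + 7 + 1 + 6 + 5) / 5 = 20/5 = 4
  mean(Y) = (3 + 4 + 2 + 7 + 2) / 5 = 18/5 = 3.6
  x̄ = (4, 3.6),  deviation x̄ - mu_0 = (4, 3.6) - (3, 7) = (1, -3.4).

Step 2 — sample covariance matrix, S[i,j] = (1/(n-1)) · Σ_k (x_{k,i} - mean_i) · (x_{k,j} - mean_j), divisor n-1 = 4:
  S[X,X] = ((-3)·(-3) + (3)·(3) + (-3)·(-3) + (2)·(2) + (1)·(1)) / 4 = 32/4 = 8
  S[X,Y] = ((-3)·(-0.6) + (3)·(0.4) + (-3)·(-1.6) + (2)·(3.4) + (1)·(-1.6)) / 4 = 13/4 = 3.25
  S[Y,Y] = ((-0.6)·(-0.6) + (0.4)·(0.4) + (-1.6)·(-1.6) + (3.4)·(3.4) + (-1.6)·(-1.6)) / 4 = 17.2/4 = 4.3
  S = [[8, 3.25],
 [3.25, 4.3]].

Step 3 — invert S. det(S) = 8·4.3 - (3.25)² = 23.8375.
  S^{-1} = (1/det) · [[d, -b], [-b, a]] = [[0.1804, -0.1363],
 [-0.1363, 0.3356]].

Step 4 — quadratic form (x̄ - mu_0)^T · S^{-1} · (x̄ - mu_0):
  S^{-1} · (x̄ - mu_0) = (0.6439, -1.2774),
  (x̄ - mu_0)^T · [...] = (1)·(0.6439) + (-3.4)·(-1.2774) = 4.9871.

Step 5 — scale by n: T² = 5 · 4.9871 = 24.9355.

T² ≈ 24.9355


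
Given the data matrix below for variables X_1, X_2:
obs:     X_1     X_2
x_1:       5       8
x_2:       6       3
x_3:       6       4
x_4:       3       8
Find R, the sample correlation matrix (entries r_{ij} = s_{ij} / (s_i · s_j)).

Step 1 — column means:
  mean(X_1) = (5 + 6 + 6 + 3) / 4 = 20/4 = 5
  mean(X_2) = (8 + 3 + 4 + 8) / 4 = 23/4 = 5.75

Step 2 — sample variances and covariances s[i,j] = (1/(n-1)) · Σ_k (x_{k,i} - mean_i) · (x_{k,j} - mean_j), with n-1 = 3:
  s[X_1,X_1] = ((0)·(0) + (1)·(1) + (1)·(1) + (-2)·(-2)) / 3 = 6/3 = 2
  s[X_1,X_2] = ((0)·(2.25) + (1)·(-2.75) + (1)·(-1.75) + (-2)·(2.25)) / 3 = -9/3 = -3
  s[X_2,X_2] = ((2.25)·(2.25) + (-2.75)·(-2.75) + (-1.75)·(-1.75) + (2.25)·(2.25)) / 3 = 20.75/3 = 6.9167
  Sample standard deviations s_i = √(s[i,i]):
  s(X_1) = √(2) = 1.4142
  s(X_2) = √(6.9167) = 2.63

Step 3 — r_{ij} = s_{ij} / (s_i · s_j):
  r[X_1,X_1] = 1 (diagonal).
  r[X_1,X_2] = -3 / (1.4142 · 2.63) = -3 / 3.7193 = -0.8066
  r[X_2,X_2] = 1 (diagonal).

R is symmetric with unit diagonal. Assembling:

R = [[1, -0.8066],
 [-0.8066, 1]]


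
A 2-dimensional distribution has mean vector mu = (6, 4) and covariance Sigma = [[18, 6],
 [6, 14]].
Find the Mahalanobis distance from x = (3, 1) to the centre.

Step 1 — centre the observation: (x - mu) = (-3, -3).

Step 2 — invert Sigma. det(Sigma) = 18·14 - (6)² = 216.
  Sigma^{-1} = (1/det) · [[d, -b], [-b, a]] = [[0.0648, -0.0278],
 [-0.0278, 0.0833]].

Step 3 — form the quadratic (x - mu)^T · Sigma^{-1} · (x - mu):
  Sigma^{-1} · (x - mu) = (-0.1111, -0.1667).
  (x - mu)^T · [Sigma^{-1} · (x - mu)] = (-3)·(-0.1111) + (-3)·(-0.1667) = 0.8333.

Step 4 — take square root: d = √(0.8333) ≈ 0.9129.

d(x, mu) = √(0.8333) ≈ 0.9129


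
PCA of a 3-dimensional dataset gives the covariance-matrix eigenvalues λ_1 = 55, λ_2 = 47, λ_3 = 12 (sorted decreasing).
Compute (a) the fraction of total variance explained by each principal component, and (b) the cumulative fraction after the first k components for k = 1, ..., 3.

Step 1 — total variance = trace(Sigma) = Σ λ_i = 55 + 47 + 12 = 114.

Step 2 — fraction explained by component i = λ_i / Σ λ:
  PC1: 55/114 = 0.4825
  PC2: 47/114 = 0.4123
  PC3: 12/114 = 0.1053

Step 3 — cumulative fraction after k components = (λ_1 + ... + λ_k) / Σ λ:
  k = 1: 55/114 = 0.4825
  k = 2: (55 + 47)/114 = 102/114 = 0.8947
  k = 3: (55 + 47 + 12)/114 = 114/114 = 1

Summary (fraction, with percent):

explained: PC1 0.4825 (48.25%), PC2 0.4123 (41.23%), PC3 0.1053 (10.53%);  cumulative: 0.4825, 0.8947, 1


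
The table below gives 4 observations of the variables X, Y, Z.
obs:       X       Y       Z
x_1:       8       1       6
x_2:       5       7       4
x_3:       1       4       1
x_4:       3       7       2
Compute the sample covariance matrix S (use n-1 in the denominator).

Step 1 — column means:
  mean(X) = (8 + 5 + 1 + 3) / 4 = 17/4 = 4.25
  mean(Y) = (1 + 7 + 4 + 7) / 4 = 19/4 = 4.75
  mean(Z) = (6 + 4 + 1 + 2) / 4 = 13/4 = 3.25

Step 2 — sample covariance S[i,j] = (1/(n-1)) · Σ_k (x_{k,i} - mean_i) · (x_{k,j} - mean_j), with n-1 = 3.
  S[X,X] = ((3.75)·(3.75) + (0.75)·(0.75) + (-3.25)·(-3.25) + (-1.25)·(-1.25)) / 3 = 26.75/3 = 8.9167
  S[X,Y] = ((3.75)·(-3.75) + (0.75)·(2.25) + (-3.25)·(-0.75) + (-1.25)·(2.25)) / 3 = -12.75/3 = -4.25
  S[X,Z] = ((3.75)·(2.75) + (0.75)·(0.75) + (-3.25)·(-2.25) + (-1.25)·(-1.25)) / 3 = 19.75/3 = 6.5833
  S[Y,Y] = ((-3.75)·(-3.75) + (2.25)·(2.25) + (-0.75)·(-0.75) + (2.25)·(2.25)) / 3 = 24.75/3 = 8.25
  S[Y,Z] = ((-3.75)·(2.75) + (2.25)·(0.75) + (-0.75)·(-2.25) + (2.25)·(-1.25)) / 3 = -9.75/3 = -3.25
  S[Z,Z] = ((2.75)·(2.75) + (0.75)·(0.75) + (-2.25)·(-2.25) + (-1.25)·(-1.25)) / 3 = 14.75/3 = 4.9167

S is symmetric (S[j,i] = S[i,j]). Assembling:

S = [[8.9167, -4.25, 6.5833],
 [-4.25, 8.25, -3.25],
 [6.5833, -3.25, 4.9167]]


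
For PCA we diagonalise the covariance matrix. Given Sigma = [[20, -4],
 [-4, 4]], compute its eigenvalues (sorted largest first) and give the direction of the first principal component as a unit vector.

Step 1 — characteristic polynomial of 2×2 Sigma:
  det(Sigma - λI) = λ² - trace · λ + det = 0.
  trace = 20 + 4 = 24, det = 20·4 - (-4)² = 64.
Step 2 — discriminant:
  Δ = trace² - 4·det = 576 - 256 = 320.
Step 3 — eigenvalues:
  λ = (trace ± √Δ)/2 = (24 ± 17.8885)/2,
  λ_1 = 20.9443,  λ_2 = 3.0557.

Step 4 — unit eigenvector for λ_1: solve (Sigma - λ_1 I)v = 0. First row:
  (20 - 20.9443)·v_x + (-4)·v_y = 0, i.e. (-0.9443)·v_x + (-4)·v_y = 0,
  so v ∝ (b, λ_1 - a) = (-4, 0.9443); multiply by -1 so the first entry is positive: u = (4, -0.9443).
  ||u|| = √((4)² + (-0.9443)²) = √(16.8916) ≈ 4.1099,
  v_1 = u/||u|| ≈ (0.9732, -0.2298) (||v_1|| = 1).

λ_1 = 20.9443,  λ_2 = 3.0557;  v_1 ≈ (0.9732, -0.2298)


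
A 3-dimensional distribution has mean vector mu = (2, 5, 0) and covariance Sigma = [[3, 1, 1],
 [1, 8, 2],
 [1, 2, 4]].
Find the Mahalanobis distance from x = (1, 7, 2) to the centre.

Step 1 — centre the observation: (x - mu) = (-1, 2, 2).

Step 2 — invert Sigma (cofactor / det for 3×3, or solve directly):
  Sigma^{-1} = [[0.3684, -0.0263, -0.0789],
 [-0.0263, 0.1447, -0.0658],
 [-0.0789, -0.0658, 0.3026]].

Step 3 — form the quadratic (x - mu)^T · Sigma^{-1} · (x - mu):
  Sigma^{-1} · (x - mu) = (-0.5789, 0.1842, 0.5526).
  (x - mu)^T · [Sigma^{-1} · (x - mu)] = (-1)·(-0.5789) + (2)·(0.1842) + (2)·(0.5526) = 2.0526.

Step 4 — take square root: d = √(2.0526) ≈ 1.4327.

d(x, mu) = √(2.0526) ≈ 1.4327


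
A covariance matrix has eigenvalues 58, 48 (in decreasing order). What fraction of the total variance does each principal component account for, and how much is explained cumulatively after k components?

Step 1 — total variance = trace(Sigma) = Σ λ_i = 58 + 48 = 106.

Step 2 — fraction explained by component i = λ_i / Σ λ:
  PC1: 58/106 = 0.5472
  PC2: 48/106 = 0.4528

Step 3 — cumulative fraction after k components = (λ_1 + ... + λ_k) / Σ λ:
  k = 1: 58/106 = 0.5472
  k = 2: (58 + 48)/106 = 106/106 = 1

Summary (fraction, with percent):

explained: PC1 0.5472 (54.72%), PC2 0.4528 (45.28%);  cumulative: 0.5472, 1


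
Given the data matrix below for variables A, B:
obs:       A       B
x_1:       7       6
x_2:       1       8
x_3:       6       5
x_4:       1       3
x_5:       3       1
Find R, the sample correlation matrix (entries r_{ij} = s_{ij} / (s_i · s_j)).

Step 1 — column means:
  mean(A) = (7 + 1 + 6 + 1 + 3) / 5 = 18/5 = 3.6
  mean(B) = (6 + 8 + 5 + 3 + 1) / 5 = 23/5 = 4.6

Step 2 — sample variances and covariances s[i,j] = (1/(n-1)) · Σ_k (x_{k,i} - mean_i) · (x_{k,j} - mean_j), with n-1 = 4:
  s[A,A] = ((3.4)·(3.4) + (-2.6)·(-2.6) + (2.4)·(2.4) + (-2.6)·(-2.6) + (-0.6)·(-0.6)) / 4 = 31.2/4 = 7.8
  s[A,B] = ((3.4)·(1.4) + (-2.6)·(3.4) + (2.4)·(0.4) + (-2.6)·(-1.6) + (-0.6)·(-3.6)) / 4 = 3.2/4 = 0.8
  s[B,B] = ((1.4)·(1.4) + (3.4)·(3.4) + (0.4)·(0.4) + (-1.6)·(-1.6) + (-3.6)·(-3.6)) / 4 = 29.2/4 = 7.3
  Sample standard deviations s_i = √(s[i,i]):
  s(A) = √(7.8) = 2.7928
  s(B) = √(7.3) = 2.7019

Step 3 — r_{ij} = s_{ij} / (s_i · s_j):
  r[A,A] = 1 (diagonal).
  r[A,B] = 0.8 / (2.7928 · 2.7019) = 0.8 / 7.5459 = 0.106
  r[B,B] = 1 (diagonal).

R is symmetric with unit diagonal. Assembling:

R = [[1, 0.106],
 [0.106, 1]]


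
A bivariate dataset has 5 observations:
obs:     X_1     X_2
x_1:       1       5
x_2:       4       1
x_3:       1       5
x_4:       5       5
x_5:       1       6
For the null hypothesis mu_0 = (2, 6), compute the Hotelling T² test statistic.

Step 1 — sample mean vector:
  mean(X_1) = (1 + 4 + 1 + 5 + 1) / 5 = 12/5 = 2.4
  mean(X_2) = (5 + 1 + 5 + 5 + 6) / 5 = 22/5 = 4.4
  x̄ = (2.4, 4.4),  deviation x̄ - mu_0 = (2.4, 4.4) - (2, 6) = (0.4, -1.6).

Step 2 — sample covariance matrix, S[i,j] = (1/(n-1)) · Σ_k (x_{k,i} - mean_i) · (x_{k,j} - mean_j), divisor n-1 = 4:
  S[X_1,X_1] = ((-1.4)·(-1.4) + (1.6)·(1.6) + (-1.4)·(-1.4) + (2.6)·(2.6) + (-1.4)·(-1.4)) / 4 = 15.2/4 = 3.8
  S[X_1,X_2] = ((-1.4)·(0.6) + (1.6)·(-3.4) + (-1.4)·(0.6) + (2.6)·(0.6) + (-1.4)·(1.6)) / 4 = -7.8/4 = -1.95
  S[X_2,X_2] = ((0.6)·(0.6) + (-3.4)·(-3.4) + (0.6)·(0.6) + (0.6)·(0.6) + (1.6)·(1.6)) / 4 = 15.2/4 = 3.8
  S = [[3.8, -1.95],
 [-1.95, 3.8]].

Step 3 — invert S. det(S) = 3.8·3.8 - (-1.95)² = 10.6375.
  S^{-1} = (1/det) · [[d, -b], [-b, a]] = [[0.3572, 0.1833],
 [0.1833, 0.3572]].

Step 4 — quadratic form (x̄ - mu_0)^T · S^{-1} · (x̄ - mu_0):
  S^{-1} · (x̄ - mu_0) = (-0.1504, -0.4982),
  (x̄ - mu_0)^T · [...] = (0.4)·(-0.1504) + (-1.6)·(-0.4982) = 0.737.

Step 5 — scale by n: T² = 5 · 0.737 = 3.6851.

T² ≈ 3.6851


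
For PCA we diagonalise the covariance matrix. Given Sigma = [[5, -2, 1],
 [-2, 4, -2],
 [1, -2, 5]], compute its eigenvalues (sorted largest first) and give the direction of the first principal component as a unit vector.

Step 1 — characteristic polynomial p(λ) = det(λI - Sigma) = λ³ - tr·λ² + c_1·λ - det, where tr = trace, c_1 = sum of the principal 2×2 minors, det = det(Sigma):
  tr = 5 + 4 + 5 = 14,
  c_1 = (5·4 - (-2)²) + (5·5 - (1)²) + (4·5 - (-2)²) = 16 + 24 + 16 = 56,
  det = 5·(4·5 - (-2)²) - (-2)·((-2)·5 - (-2)·(1)) + (1)·((-2)·(-2) - 4·(1)) = 5·(16) - (-2)·(-8) + (1)·(0) = 64.
  So p(λ) = λ³ - 14λ² + 56λ - 64.
Step 2 — look for an integer root (rational root theorem: any rational root is an integer divisor of 64). Testing λ = 2:
  p(2) = 8 - 56 + 112 - 64 = 0  ✓
  Dividing out (λ - 2): p(λ) = (λ - 2)(λ² - 12λ + 32).
Step 3 — remaining eigenvalues from the quadratic λ² - 12λ + 32 = 0:
  Δ = 12² - 4·32 = 144 - 128 = 16,  λ = (12 ± √16)/2 = (12 ± 4)/2 = 8 or 4.
  Sorted: λ_1 = 8,  λ_2 = 4,  λ_3 = 2  (check: sum = 14 = tr ✓).

Step 4 — unit eigenvector for λ_1 = 8: v spans the null space of (Sigma - λ_1 I), whose rows are
  r_1 = (-3, -2, 1),  r_2 = (-2, -4, -2),  r_3 = (1, -2, -3).
  v is orthogonal to every row, so take v ∝ r_1 × r_2 = ((-2)·(-2) - (1)·(-4), (1)·(-2) - (-3)·(-2), (-3)·(-4) - (-2)·(-2)) = (8, -8, 8).
  Rescale (divide by 8): u = (1, -1, 1).
  ||u|| = √((1)² + (-1)² + (1)²) = √(3) ≈ 1.7321,  v_1 = u/||u|| ≈ (0.5774, -0.5774, 0.5774) (||v_1|| = 1).

λ_1 = 8,  λ_2 = 4,  λ_3 = 2;  v_1 ≈ (0.5774, -0.5774, 0.5774)


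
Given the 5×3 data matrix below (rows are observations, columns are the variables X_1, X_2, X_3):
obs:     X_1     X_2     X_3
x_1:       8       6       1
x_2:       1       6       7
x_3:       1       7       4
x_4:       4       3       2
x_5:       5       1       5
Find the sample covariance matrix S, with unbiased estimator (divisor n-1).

Step 1 — column means:
  mean(X_1) = (8 + 1 + 1 + 4 + 5) / 5 = 19/5 = 3.8
  mean(X_2) = (6 + 6 + 7 + 3 + 1) / 5 = 23/5 = 4.6
  mean(X_3) = (1 + 7 + 4 + 2 + 5) / 5 = 19/5 = 3.8

Step 2 — sample covariance S[i,j] = (1/(n-1)) · Σ_k (x_{k,i} - mean_i) · (x_{k,j} - mean_j), with n-1 = 4.
  S[X_1,X_1] = ((4.2)·(4.2) + (-2.8)·(-2.8) + (-2.8)·(-2.8) + (0.2)·(0.2) + (1.2)·(1.2)) / 4 = 34.8/4 = 8.7
  S[X_1,X_2] = ((4.2)·(1.4) + (-2.8)·(1.4) + (-2.8)·(2.4) + (0.2)·(-1.6) + (1.2)·(-3.6)) / 4 = -9.4/4 = -2.35
  S[X_1,X_3] = ((4.2)·(-2.8) + (-2.8)·(3.2) + (-2.8)·(0.2) + (0.2)·(-1.8) + (1.2)·(1.2)) / 4 = -20.2/4 = -5.05
  S[X_2,X_2] = ((1.4)·(1.4) + (1.4)·(1.4) + (2.4)·(2.4) + (-1.6)·(-1.6) + (-3.6)·(-3.6)) / 4 = 25.2/4 = 6.3
  S[X_2,X_3] = ((1.4)·(-2.8) + (1.4)·(3.2) + (2.4)·(0.2) + (-1.6)·(-1.8) + (-3.6)·(1.2)) / 4 = -0.4/4 = -0.1
  S[X_3,X_3] = ((-2.8)·(-2.8) + (3.2)·(3.2) + (0.2)·(0.2) + (-1.8)·(-1.8) + (1.2)·(1.2)) / 4 = 22.8/4 = 5.7

S is symmetric (S[j,i] = S[i,j]). Assembling:

S = [[8.7, -2.35, -5.05],
 [-2.35, 6.3, -0.1],
 [-5.05, -0.1, 5.7]]


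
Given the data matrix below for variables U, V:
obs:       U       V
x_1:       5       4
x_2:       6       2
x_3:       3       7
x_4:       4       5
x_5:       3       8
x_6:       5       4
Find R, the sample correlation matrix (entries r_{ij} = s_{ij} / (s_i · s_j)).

Step 1 — column means:
  mean(U) = (5 + 6 + 3 + 4 + 3 + 5) / 6 = 26/6 = 4.3333
  mean(V) = (4 + 2 + 7 + 5 + 8 + 4) / 6 = 30/6 = 5

Step 2 — sample variances and covariances s[i,j] = (1/(n-1)) · Σ_k (x_{k,i} - mean_i) · (x_{k,j} - mean_j), with n-1 = 5:
  s[U,U] = ((0.6667)·(0.6667) + (1.6667)·(1.6667) + (-1.3333)·(-1.3333) + (-0.3333)·(-0.3333) + (-1.3333)·(-1.3333) + (0.6667)·(0.6667)) / 5 = 7.3333/5 = 1.4667
  s[U,V] = ((0.6667)·(-1) + (1.6667)·(-3) + (-1.3333)·(2) + (-0.3333)·(0) + (-1.3333)·(3) + (0.6667)·(-1)) / 5 = -13/5 = -2.6
  s[V,V] = ((-1)·(-1) + (-3)·(-3) + (2)·(2) + (0)·(0) + (3)·(3) + (-1)·(-1)) / 5 = 24/5 = 4.8
  Sample standard deviations s_i = √(s[i,i]):
  s(U) = √(1.4667) = 1.2111
  s(V) = √(4.8) = 2.1909

Step 3 — r_{ij} = s_{ij} / (s_i · s_j):
  r[U,U] = 1 (diagonal).
  r[U,V] = -2.6 / (1.2111 · 2.1909) = -2.6 / 2.6533 = -0.9799
  r[V,V] = 1 (diagonal).

R is symmetric with unit diagonal. Assembling:

R = [[1, -0.9799],
 [-0.9799, 1]]


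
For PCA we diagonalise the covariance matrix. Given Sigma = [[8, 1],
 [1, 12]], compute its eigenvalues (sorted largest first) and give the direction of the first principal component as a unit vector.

Step 1 — characteristic polynomial of 2×2 Sigma:
  det(Sigma - λI) = λ² - trace · λ + det = 0.
  trace = 8 + 12 = 20, det = 8·12 - (1)² = 95.
Step 2 — discriminant:
  Δ = trace² - 4·det = 400 - 380 = 20.
Step 3 — eigenvalues:
  λ = (trace ± √Δ)/2 = (20 ± 4.4721)/2,
  λ_1 = 12.2361,  λ_2 = 7.7639.

Step 4 — unit eigenvector for λ_1: solve (Sigma - λ_1 I)v = 0. First row:
  (8 - 12.2361)·v_x + (1)·v_y = 0, i.e. (-4.2361)·v_x + (1)·v_y = 0,
  so v ∝ (b, λ_1 - a) = (1, 4.2361) = u.
  ||u|| = √((1)² + (4.2361)²) = √(18.9443) ≈ 4.3525,
  v_1 = u/||u|| ≈ (0.2298, 0.9732) (||v_1|| = 1).

λ_1 = 12.2361,  λ_2 = 7.7639;  v_1 ≈ (0.2298, 0.9732)


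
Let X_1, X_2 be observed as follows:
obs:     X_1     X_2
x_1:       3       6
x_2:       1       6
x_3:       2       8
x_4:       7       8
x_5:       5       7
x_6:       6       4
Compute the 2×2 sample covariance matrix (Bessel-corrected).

Step 1 — column means:
  mean(X_1) = (3 + 1 + 2 + 7 + 5 + 6) / 6 = 24/6 = 4
  mean(X_2) = (6 + 6 + 8 + 8 + 7 + 4) / 6 = 39/6 = 6.5

Step 2 — sample covariance S[i,j] = (1/(n-1)) · Σ_k (x_{k,i} - mean_i) · (x_{k,j} - mean_j), with n-1 = 5.
  S[X_1,X_1] = ((-1)·(-1) + (-3)·(-3) + (-2)·(-2) + (3)·(3) + (1)·(1) + (2)·(2)) / 5 = 28/5 = 5.6
  S[X_1,X_2] = ((-1)·(-0.5) + (-3)·(-0.5) + (-2)·(1.5) + (3)·(1.5) + (1)·(0.5) + (2)·(-2.5)) / 5 = -1/5 = -0.2
  S[X_2,X_2] = ((-0.5)·(-0.5) + (-0.5)·(-0.5) + (1.5)·(1.5) + (1.5)·(1.5) + (0.5)·(0.5) + (-2.5)·(-2.5)) / 5 = 11.5/5 = 2.3

S is symmetric (S[j,i] = S[i,j]). Assembling:

S = [[5.6, -0.2],
 [-0.2, 2.3]]


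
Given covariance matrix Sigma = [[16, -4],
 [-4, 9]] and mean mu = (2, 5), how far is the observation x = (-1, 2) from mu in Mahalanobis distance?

Step 1 — centre the observation: (x - mu) = (-3, -3).

Step 2 — invert Sigma. det(Sigma) = 16·9 - (-4)² = 128.
  Sigma^{-1} = (1/det) · [[d, -b], [-b, a]] = [[0.0703, 0.0312],
 [0.0312, 0.125]].

Step 3 — form the quadratic (x - mu)^T · Sigma^{-1} · (x - mu):
  Sigma^{-1} · (x - mu) = (-0.3047, -0.4688).
  (x - mu)^T · [Sigma^{-1} · (x - mu)] = (-3)·(-0.3047) + (-3)·(-0.4688) = 2.3203.

Step 4 — take square root: d = √(2.3203) ≈ 1.5233.

d(x, mu) = √(2.3203) ≈ 1.5233
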